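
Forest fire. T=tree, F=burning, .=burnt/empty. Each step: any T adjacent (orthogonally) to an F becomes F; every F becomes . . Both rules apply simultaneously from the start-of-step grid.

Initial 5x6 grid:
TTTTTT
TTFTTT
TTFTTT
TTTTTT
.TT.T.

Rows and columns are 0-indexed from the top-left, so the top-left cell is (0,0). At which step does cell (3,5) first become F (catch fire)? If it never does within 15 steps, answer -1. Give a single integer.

Step 1: cell (3,5)='T' (+6 fires, +2 burnt)
Step 2: cell (3,5)='T' (+9 fires, +6 burnt)
Step 3: cell (3,5)='T' (+7 fires, +9 burnt)
Step 4: cell (3,5)='F' (+3 fires, +7 burnt)
  -> target ignites at step 4
Step 5: cell (3,5)='.' (+0 fires, +3 burnt)
  fire out at step 5

4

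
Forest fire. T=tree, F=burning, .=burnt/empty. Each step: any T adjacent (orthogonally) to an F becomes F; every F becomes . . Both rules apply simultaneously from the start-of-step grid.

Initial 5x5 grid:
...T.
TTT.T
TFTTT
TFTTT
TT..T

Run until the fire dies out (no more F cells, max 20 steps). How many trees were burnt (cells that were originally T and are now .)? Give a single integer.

Step 1: +6 fires, +2 burnt (F count now 6)
Step 2: +5 fires, +6 burnt (F count now 5)
Step 3: +2 fires, +5 burnt (F count now 2)
Step 4: +2 fires, +2 burnt (F count now 2)
Step 5: +0 fires, +2 burnt (F count now 0)
Fire out after step 5
Initially T: 16, now '.': 24
Total burnt (originally-T cells now '.'): 15

Answer: 15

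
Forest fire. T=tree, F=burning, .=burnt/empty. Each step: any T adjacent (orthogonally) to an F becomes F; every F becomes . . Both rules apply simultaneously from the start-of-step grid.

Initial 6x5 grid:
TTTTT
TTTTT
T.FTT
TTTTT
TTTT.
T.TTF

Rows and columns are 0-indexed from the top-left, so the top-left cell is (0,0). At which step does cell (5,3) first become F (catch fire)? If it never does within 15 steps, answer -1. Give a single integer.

Step 1: cell (5,3)='F' (+4 fires, +2 burnt)
  -> target ignites at step 1
Step 2: cell (5,3)='.' (+9 fires, +4 burnt)
Step 3: cell (5,3)='.' (+7 fires, +9 burnt)
Step 4: cell (5,3)='.' (+4 fires, +7 burnt)
Step 5: cell (5,3)='.' (+1 fires, +4 burnt)
Step 6: cell (5,3)='.' (+0 fires, +1 burnt)
  fire out at step 6

1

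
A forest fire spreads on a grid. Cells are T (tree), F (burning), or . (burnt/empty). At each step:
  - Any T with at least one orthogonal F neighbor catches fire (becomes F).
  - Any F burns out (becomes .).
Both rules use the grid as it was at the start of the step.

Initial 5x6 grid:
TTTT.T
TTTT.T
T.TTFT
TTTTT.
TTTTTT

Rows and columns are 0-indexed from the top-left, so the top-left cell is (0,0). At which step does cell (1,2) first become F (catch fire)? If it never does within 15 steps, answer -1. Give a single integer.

Step 1: cell (1,2)='T' (+3 fires, +1 burnt)
Step 2: cell (1,2)='T' (+5 fires, +3 burnt)
Step 3: cell (1,2)='F' (+6 fires, +5 burnt)
  -> target ignites at step 3
Step 4: cell (1,2)='.' (+4 fires, +6 burnt)
Step 5: cell (1,2)='.' (+4 fires, +4 burnt)
Step 6: cell (1,2)='.' (+3 fires, +4 burnt)
Step 7: cell (1,2)='.' (+0 fires, +3 burnt)
  fire out at step 7

3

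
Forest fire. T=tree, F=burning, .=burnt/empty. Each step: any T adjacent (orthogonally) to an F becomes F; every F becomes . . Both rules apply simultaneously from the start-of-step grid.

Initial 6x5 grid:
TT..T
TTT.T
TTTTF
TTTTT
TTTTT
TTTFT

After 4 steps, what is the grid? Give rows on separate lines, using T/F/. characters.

Step 1: 6 trees catch fire, 2 burn out
  TT..T
  TTT.F
  TTTF.
  TTTTF
  TTTFT
  TTF.F
Step 2: 6 trees catch fire, 6 burn out
  TT..F
  TTT..
  TTF..
  TTTF.
  TTF.F
  TF...
Step 3: 5 trees catch fire, 6 burn out
  TT...
  TTF..
  TF...
  TTF..
  TF...
  F....
Step 4: 4 trees catch fire, 5 burn out
  TT...
  TF...
  F....
  TF...
  F....
  .....

TT...
TF...
F....
TF...
F....
.....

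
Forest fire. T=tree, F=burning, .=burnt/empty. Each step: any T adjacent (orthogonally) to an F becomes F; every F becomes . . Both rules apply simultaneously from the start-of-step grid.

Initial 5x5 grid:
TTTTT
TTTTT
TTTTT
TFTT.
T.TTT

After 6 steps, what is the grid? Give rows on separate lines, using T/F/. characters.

Step 1: 3 trees catch fire, 1 burn out
  TTTTT
  TTTTT
  TFTTT
  F.FT.
  T.TTT
Step 2: 6 trees catch fire, 3 burn out
  TTTTT
  TFTTT
  F.FTT
  ...F.
  F.FTT
Step 3: 5 trees catch fire, 6 burn out
  TFTTT
  F.FTT
  ...FT
  .....
  ...FT
Step 4: 5 trees catch fire, 5 burn out
  F.FTT
  ...FT
  ....F
  .....
  ....F
Step 5: 2 trees catch fire, 5 burn out
  ...FT
  ....F
  .....
  .....
  .....
Step 6: 1 trees catch fire, 2 burn out
  ....F
  .....
  .....
  .....
  .....

....F
.....
.....
.....
.....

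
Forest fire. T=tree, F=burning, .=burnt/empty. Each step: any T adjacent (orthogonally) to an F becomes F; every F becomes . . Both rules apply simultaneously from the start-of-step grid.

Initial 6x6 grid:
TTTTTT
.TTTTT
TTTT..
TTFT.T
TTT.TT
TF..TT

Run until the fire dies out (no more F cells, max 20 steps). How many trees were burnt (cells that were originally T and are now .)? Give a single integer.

Step 1: +6 fires, +2 burnt (F count now 6)
Step 2: +5 fires, +6 burnt (F count now 5)
Step 3: +4 fires, +5 burnt (F count now 4)
Step 4: +3 fires, +4 burnt (F count now 3)
Step 5: +3 fires, +3 burnt (F count now 3)
Step 6: +1 fires, +3 burnt (F count now 1)
Step 7: +0 fires, +1 burnt (F count now 0)
Fire out after step 7
Initially T: 27, now '.': 31
Total burnt (originally-T cells now '.'): 22

Answer: 22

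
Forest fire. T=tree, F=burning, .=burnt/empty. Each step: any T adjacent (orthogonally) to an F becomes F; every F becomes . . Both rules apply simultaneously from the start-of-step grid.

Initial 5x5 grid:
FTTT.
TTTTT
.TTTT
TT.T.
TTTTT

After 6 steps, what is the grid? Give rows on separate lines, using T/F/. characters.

Step 1: 2 trees catch fire, 1 burn out
  .FTT.
  FTTTT
  .TTTT
  TT.T.
  TTTTT
Step 2: 2 trees catch fire, 2 burn out
  ..FT.
  .FTTT
  .TTTT
  TT.T.
  TTTTT
Step 3: 3 trees catch fire, 2 burn out
  ...F.
  ..FTT
  .FTTT
  TT.T.
  TTTTT
Step 4: 3 trees catch fire, 3 burn out
  .....
  ...FT
  ..FTT
  TF.T.
  TTTTT
Step 5: 4 trees catch fire, 3 burn out
  .....
  ....F
  ...FT
  F..T.
  TFTTT
Step 6: 4 trees catch fire, 4 burn out
  .....
  .....
  ....F
  ...F.
  F.FTT

.....
.....
....F
...F.
F.FTT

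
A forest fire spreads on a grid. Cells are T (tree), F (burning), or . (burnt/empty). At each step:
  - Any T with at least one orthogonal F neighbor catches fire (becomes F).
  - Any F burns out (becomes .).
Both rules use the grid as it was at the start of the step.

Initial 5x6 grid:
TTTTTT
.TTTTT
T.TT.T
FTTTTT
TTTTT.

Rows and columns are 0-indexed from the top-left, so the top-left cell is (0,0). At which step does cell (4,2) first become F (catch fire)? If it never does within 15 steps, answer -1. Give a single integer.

Step 1: cell (4,2)='T' (+3 fires, +1 burnt)
Step 2: cell (4,2)='T' (+2 fires, +3 burnt)
Step 3: cell (4,2)='F' (+3 fires, +2 burnt)
  -> target ignites at step 3
Step 4: cell (4,2)='.' (+4 fires, +3 burnt)
Step 5: cell (4,2)='.' (+5 fires, +4 burnt)
Step 6: cell (4,2)='.' (+4 fires, +5 burnt)
Step 7: cell (4,2)='.' (+3 fires, +4 burnt)
Step 8: cell (4,2)='.' (+1 fires, +3 burnt)
Step 9: cell (4,2)='.' (+0 fires, +1 burnt)
  fire out at step 9

3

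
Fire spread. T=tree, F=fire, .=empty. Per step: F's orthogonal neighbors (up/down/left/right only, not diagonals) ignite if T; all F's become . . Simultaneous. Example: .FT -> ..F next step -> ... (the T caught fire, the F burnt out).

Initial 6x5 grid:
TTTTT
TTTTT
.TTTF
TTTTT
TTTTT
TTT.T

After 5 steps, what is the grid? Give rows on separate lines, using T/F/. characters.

Step 1: 3 trees catch fire, 1 burn out
  TTTTT
  TTTTF
  .TTF.
  TTTTF
  TTTTT
  TTT.T
Step 2: 5 trees catch fire, 3 burn out
  TTTTF
  TTTF.
  .TF..
  TTTF.
  TTTTF
  TTT.T
Step 3: 6 trees catch fire, 5 burn out
  TTTF.
  TTF..
  .F...
  TTF..
  TTTF.
  TTT.F
Step 4: 4 trees catch fire, 6 burn out
  TTF..
  TF...
  .....
  TF...
  TTF..
  TTT..
Step 5: 5 trees catch fire, 4 burn out
  TF...
  F....
  .....
  F....
  TF...
  TTF..

TF...
F....
.....
F....
TF...
TTF..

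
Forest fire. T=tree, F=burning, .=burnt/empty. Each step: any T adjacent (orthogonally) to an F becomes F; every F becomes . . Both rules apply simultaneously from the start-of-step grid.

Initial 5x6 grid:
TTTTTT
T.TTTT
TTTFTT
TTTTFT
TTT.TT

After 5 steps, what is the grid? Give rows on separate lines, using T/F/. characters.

Step 1: 6 trees catch fire, 2 burn out
  TTTTTT
  T.TFTT
  TTF.FT
  TTTF.F
  TTT.FT
Step 2: 7 trees catch fire, 6 burn out
  TTTFTT
  T.F.FT
  TF...F
  TTF...
  TTT..F
Step 3: 6 trees catch fire, 7 burn out
  TTF.FT
  T....F
  F.....
  TF....
  TTF...
Step 4: 5 trees catch fire, 6 burn out
  TF...F
  F.....
  ......
  F.....
  TF....
Step 5: 2 trees catch fire, 5 burn out
  F.....
  ......
  ......
  ......
  F.....

F.....
......
......
......
F.....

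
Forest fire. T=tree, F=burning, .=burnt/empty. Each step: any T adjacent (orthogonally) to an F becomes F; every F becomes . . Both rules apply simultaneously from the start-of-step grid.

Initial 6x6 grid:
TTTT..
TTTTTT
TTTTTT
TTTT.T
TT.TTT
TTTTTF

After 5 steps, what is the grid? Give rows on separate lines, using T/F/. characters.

Step 1: 2 trees catch fire, 1 burn out
  TTTT..
  TTTTTT
  TTTTTT
  TTTT.T
  TT.TTF
  TTTTF.
Step 2: 3 trees catch fire, 2 burn out
  TTTT..
  TTTTTT
  TTTTTT
  TTTT.F
  TT.TF.
  TTTF..
Step 3: 3 trees catch fire, 3 burn out
  TTTT..
  TTTTTT
  TTTTTF
  TTTT..
  TT.F..
  TTF...
Step 4: 4 trees catch fire, 3 burn out
  TTTT..
  TTTTTF
  TTTTF.
  TTTF..
  TT....
  TF....
Step 5: 5 trees catch fire, 4 burn out
  TTTT..
  TTTTF.
  TTTF..
  TTF...
  TF....
  F.....

TTTT..
TTTTF.
TTTF..
TTF...
TF....
F.....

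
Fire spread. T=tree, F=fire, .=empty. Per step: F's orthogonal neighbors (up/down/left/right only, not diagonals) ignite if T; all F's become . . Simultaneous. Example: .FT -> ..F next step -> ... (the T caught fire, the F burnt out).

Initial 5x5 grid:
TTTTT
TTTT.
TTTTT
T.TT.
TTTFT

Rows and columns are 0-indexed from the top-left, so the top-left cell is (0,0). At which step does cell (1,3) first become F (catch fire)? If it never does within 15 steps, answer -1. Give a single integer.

Step 1: cell (1,3)='T' (+3 fires, +1 burnt)
Step 2: cell (1,3)='T' (+3 fires, +3 burnt)
Step 3: cell (1,3)='F' (+4 fires, +3 burnt)
  -> target ignites at step 3
Step 4: cell (1,3)='.' (+4 fires, +4 burnt)
Step 5: cell (1,3)='.' (+4 fires, +4 burnt)
Step 6: cell (1,3)='.' (+2 fires, +4 burnt)
Step 7: cell (1,3)='.' (+1 fires, +2 burnt)
Step 8: cell (1,3)='.' (+0 fires, +1 burnt)
  fire out at step 8

3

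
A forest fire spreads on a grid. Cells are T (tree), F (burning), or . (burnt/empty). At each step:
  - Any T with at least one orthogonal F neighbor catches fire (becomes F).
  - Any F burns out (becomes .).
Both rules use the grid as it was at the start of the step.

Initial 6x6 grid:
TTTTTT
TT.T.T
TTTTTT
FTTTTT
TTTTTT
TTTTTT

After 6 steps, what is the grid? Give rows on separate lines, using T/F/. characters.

Step 1: 3 trees catch fire, 1 burn out
  TTTTTT
  TT.T.T
  FTTTTT
  .FTTTT
  FTTTTT
  TTTTTT
Step 2: 5 trees catch fire, 3 burn out
  TTTTTT
  FT.T.T
  .FTTTT
  ..FTTT
  .FTTTT
  FTTTTT
Step 3: 6 trees catch fire, 5 burn out
  FTTTTT
  .F.T.T
  ..FTTT
  ...FTT
  ..FTTT
  .FTTTT
Step 4: 5 trees catch fire, 6 burn out
  .FTTTT
  ...T.T
  ...FTT
  ....FT
  ...FTT
  ..FTTT
Step 5: 6 trees catch fire, 5 burn out
  ..FTTT
  ...F.T
  ....FT
  .....F
  ....FT
  ...FTT
Step 6: 4 trees catch fire, 6 burn out
  ...FTT
  .....T
  .....F
  ......
  .....F
  ....FT

...FTT
.....T
.....F
......
.....F
....FT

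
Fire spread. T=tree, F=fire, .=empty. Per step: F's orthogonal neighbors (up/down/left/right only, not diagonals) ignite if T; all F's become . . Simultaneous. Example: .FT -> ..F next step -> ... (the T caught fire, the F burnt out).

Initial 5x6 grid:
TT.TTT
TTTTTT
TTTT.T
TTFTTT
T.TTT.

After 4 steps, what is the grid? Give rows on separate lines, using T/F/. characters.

Step 1: 4 trees catch fire, 1 burn out
  TT.TTT
  TTTTTT
  TTFT.T
  TF.FTT
  T.FTT.
Step 2: 6 trees catch fire, 4 burn out
  TT.TTT
  TTFTTT
  TF.F.T
  F...FT
  T..FT.
Step 3: 6 trees catch fire, 6 burn out
  TT.TTT
  TF.FTT
  F....T
  .....F
  F...F.
Step 4: 5 trees catch fire, 6 burn out
  TF.FTT
  F...FT
  .....F
  ......
  ......

TF.FTT
F...FT
.....F
......
......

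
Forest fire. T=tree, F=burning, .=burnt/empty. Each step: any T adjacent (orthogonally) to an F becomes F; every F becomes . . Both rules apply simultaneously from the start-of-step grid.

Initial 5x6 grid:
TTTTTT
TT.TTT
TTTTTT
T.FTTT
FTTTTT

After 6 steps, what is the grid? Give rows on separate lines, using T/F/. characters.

Step 1: 5 trees catch fire, 2 burn out
  TTTTTT
  TT.TTT
  TTFTTT
  F..FTT
  .FFTTT
Step 2: 5 trees catch fire, 5 burn out
  TTTTTT
  TT.TTT
  FF.FTT
  ....FT
  ...FTT
Step 3: 6 trees catch fire, 5 burn out
  TTTTTT
  FF.FTT
  ....FT
  .....F
  ....FT
Step 4: 6 trees catch fire, 6 burn out
  FFTFTT
  ....FT
  .....F
  ......
  .....F
Step 5: 3 trees catch fire, 6 burn out
  ..F.FT
  .....F
  ......
  ......
  ......
Step 6: 1 trees catch fire, 3 burn out
  .....F
  ......
  ......
  ......
  ......

.....F
......
......
......
......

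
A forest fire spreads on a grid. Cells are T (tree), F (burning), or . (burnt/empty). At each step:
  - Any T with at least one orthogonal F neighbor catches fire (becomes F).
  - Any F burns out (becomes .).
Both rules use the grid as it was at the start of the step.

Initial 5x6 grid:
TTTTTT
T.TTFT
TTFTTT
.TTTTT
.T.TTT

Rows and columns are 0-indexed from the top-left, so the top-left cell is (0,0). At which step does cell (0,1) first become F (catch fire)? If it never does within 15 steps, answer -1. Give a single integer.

Step 1: cell (0,1)='T' (+8 fires, +2 burnt)
Step 2: cell (0,1)='T' (+8 fires, +8 burnt)
Step 3: cell (0,1)='F' (+6 fires, +8 burnt)
  -> target ignites at step 3
Step 4: cell (0,1)='.' (+2 fires, +6 burnt)
Step 5: cell (0,1)='.' (+0 fires, +2 burnt)
  fire out at step 5

3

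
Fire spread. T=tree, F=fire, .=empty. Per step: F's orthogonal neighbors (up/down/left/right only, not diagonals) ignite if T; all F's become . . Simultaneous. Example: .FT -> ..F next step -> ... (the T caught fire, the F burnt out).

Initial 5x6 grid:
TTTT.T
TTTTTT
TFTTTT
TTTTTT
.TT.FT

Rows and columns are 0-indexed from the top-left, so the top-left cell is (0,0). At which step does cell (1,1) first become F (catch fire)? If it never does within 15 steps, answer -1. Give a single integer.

Step 1: cell (1,1)='F' (+6 fires, +2 burnt)
  -> target ignites at step 1
Step 2: cell (1,1)='.' (+10 fires, +6 burnt)
Step 3: cell (1,1)='.' (+6 fires, +10 burnt)
Step 4: cell (1,1)='.' (+2 fires, +6 burnt)
Step 5: cell (1,1)='.' (+1 fires, +2 burnt)
Step 6: cell (1,1)='.' (+0 fires, +1 burnt)
  fire out at step 6

1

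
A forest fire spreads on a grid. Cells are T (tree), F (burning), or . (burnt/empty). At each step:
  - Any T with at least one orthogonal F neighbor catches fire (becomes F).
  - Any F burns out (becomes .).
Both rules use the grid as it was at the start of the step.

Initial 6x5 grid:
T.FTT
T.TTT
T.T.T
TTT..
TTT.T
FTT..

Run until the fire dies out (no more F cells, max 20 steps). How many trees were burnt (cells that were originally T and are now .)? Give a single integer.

Answer: 18

Derivation:
Step 1: +4 fires, +2 burnt (F count now 4)
Step 2: +6 fires, +4 burnt (F count now 6)
Step 3: +5 fires, +6 burnt (F count now 5)
Step 4: +2 fires, +5 burnt (F count now 2)
Step 5: +1 fires, +2 burnt (F count now 1)
Step 6: +0 fires, +1 burnt (F count now 0)
Fire out after step 6
Initially T: 19, now '.': 29
Total burnt (originally-T cells now '.'): 18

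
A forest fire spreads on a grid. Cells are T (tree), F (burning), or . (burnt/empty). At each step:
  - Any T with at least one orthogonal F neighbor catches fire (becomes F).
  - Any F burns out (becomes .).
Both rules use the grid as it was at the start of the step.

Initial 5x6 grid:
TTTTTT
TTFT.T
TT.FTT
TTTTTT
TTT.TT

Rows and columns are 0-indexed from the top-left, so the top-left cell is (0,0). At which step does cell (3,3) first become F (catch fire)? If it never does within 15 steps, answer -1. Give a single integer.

Step 1: cell (3,3)='F' (+5 fires, +2 burnt)
  -> target ignites at step 1
Step 2: cell (3,3)='.' (+7 fires, +5 burnt)
Step 3: cell (3,3)='.' (+8 fires, +7 burnt)
Step 4: cell (3,3)='.' (+4 fires, +8 burnt)
Step 5: cell (3,3)='.' (+1 fires, +4 burnt)
Step 6: cell (3,3)='.' (+0 fires, +1 burnt)
  fire out at step 6

1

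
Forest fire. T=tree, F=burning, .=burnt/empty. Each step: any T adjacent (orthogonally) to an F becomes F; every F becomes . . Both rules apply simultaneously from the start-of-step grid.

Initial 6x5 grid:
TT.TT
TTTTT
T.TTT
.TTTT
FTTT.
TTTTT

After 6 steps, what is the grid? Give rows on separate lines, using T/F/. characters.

Step 1: 2 trees catch fire, 1 burn out
  TT.TT
  TTTTT
  T.TTT
  .TTTT
  .FTT.
  FTTTT
Step 2: 3 trees catch fire, 2 burn out
  TT.TT
  TTTTT
  T.TTT
  .FTTT
  ..FT.
  .FTTT
Step 3: 3 trees catch fire, 3 burn out
  TT.TT
  TTTTT
  T.TTT
  ..FTT
  ...F.
  ..FTT
Step 4: 3 trees catch fire, 3 burn out
  TT.TT
  TTTTT
  T.FTT
  ...FT
  .....
  ...FT
Step 5: 4 trees catch fire, 3 burn out
  TT.TT
  TTFTT
  T..FT
  ....F
  .....
  ....F
Step 6: 3 trees catch fire, 4 burn out
  TT.TT
  TF.FT
  T...F
  .....
  .....
  .....

TT.TT
TF.FT
T...F
.....
.....
.....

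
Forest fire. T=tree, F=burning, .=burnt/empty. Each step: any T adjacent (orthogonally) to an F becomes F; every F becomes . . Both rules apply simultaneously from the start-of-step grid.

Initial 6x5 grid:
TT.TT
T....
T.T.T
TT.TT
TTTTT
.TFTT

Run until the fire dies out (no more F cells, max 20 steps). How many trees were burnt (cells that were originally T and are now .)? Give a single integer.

Answer: 17

Derivation:
Step 1: +3 fires, +1 burnt (F count now 3)
Step 2: +3 fires, +3 burnt (F count now 3)
Step 3: +4 fires, +3 burnt (F count now 4)
Step 4: +2 fires, +4 burnt (F count now 2)
Step 5: +2 fires, +2 burnt (F count now 2)
Step 6: +1 fires, +2 burnt (F count now 1)
Step 7: +1 fires, +1 burnt (F count now 1)
Step 8: +1 fires, +1 burnt (F count now 1)
Step 9: +0 fires, +1 burnt (F count now 0)
Fire out after step 9
Initially T: 20, now '.': 27
Total burnt (originally-T cells now '.'): 17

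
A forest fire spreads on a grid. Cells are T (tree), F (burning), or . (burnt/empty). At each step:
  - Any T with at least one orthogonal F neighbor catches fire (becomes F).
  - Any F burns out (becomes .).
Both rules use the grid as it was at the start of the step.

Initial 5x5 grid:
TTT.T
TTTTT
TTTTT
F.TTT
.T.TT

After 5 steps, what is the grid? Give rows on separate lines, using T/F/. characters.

Step 1: 1 trees catch fire, 1 burn out
  TTT.T
  TTTTT
  FTTTT
  ..TTT
  .T.TT
Step 2: 2 trees catch fire, 1 burn out
  TTT.T
  FTTTT
  .FTTT
  ..TTT
  .T.TT
Step 3: 3 trees catch fire, 2 burn out
  FTT.T
  .FTTT
  ..FTT
  ..TTT
  .T.TT
Step 4: 4 trees catch fire, 3 burn out
  .FT.T
  ..FTT
  ...FT
  ..FTT
  .T.TT
Step 5: 4 trees catch fire, 4 burn out
  ..F.T
  ...FT
  ....F
  ...FT
  .T.TT

..F.T
...FT
....F
...FT
.T.TT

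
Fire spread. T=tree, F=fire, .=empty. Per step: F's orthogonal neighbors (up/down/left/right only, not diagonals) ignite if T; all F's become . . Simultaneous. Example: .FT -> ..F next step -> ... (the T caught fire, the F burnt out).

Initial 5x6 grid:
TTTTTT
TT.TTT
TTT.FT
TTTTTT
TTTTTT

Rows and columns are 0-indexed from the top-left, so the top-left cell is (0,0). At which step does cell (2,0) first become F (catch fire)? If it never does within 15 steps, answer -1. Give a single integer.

Step 1: cell (2,0)='T' (+3 fires, +1 burnt)
Step 2: cell (2,0)='T' (+6 fires, +3 burnt)
Step 3: cell (2,0)='T' (+5 fires, +6 burnt)
Step 4: cell (2,0)='T' (+4 fires, +5 burnt)
Step 5: cell (2,0)='T' (+4 fires, +4 burnt)
Step 6: cell (2,0)='F' (+4 fires, +4 burnt)
  -> target ignites at step 6
Step 7: cell (2,0)='.' (+1 fires, +4 burnt)
Step 8: cell (2,0)='.' (+0 fires, +1 burnt)
  fire out at step 8

6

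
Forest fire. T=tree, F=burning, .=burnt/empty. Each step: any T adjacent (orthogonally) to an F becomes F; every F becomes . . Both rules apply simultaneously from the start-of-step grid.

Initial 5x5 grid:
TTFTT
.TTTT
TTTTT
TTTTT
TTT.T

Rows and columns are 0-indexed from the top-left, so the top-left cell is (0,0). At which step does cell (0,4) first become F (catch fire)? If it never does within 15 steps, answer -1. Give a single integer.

Step 1: cell (0,4)='T' (+3 fires, +1 burnt)
Step 2: cell (0,4)='F' (+5 fires, +3 burnt)
  -> target ignites at step 2
Step 3: cell (0,4)='.' (+4 fires, +5 burnt)
Step 4: cell (0,4)='.' (+5 fires, +4 burnt)
Step 5: cell (0,4)='.' (+3 fires, +5 burnt)
Step 6: cell (0,4)='.' (+2 fires, +3 burnt)
Step 7: cell (0,4)='.' (+0 fires, +2 burnt)
  fire out at step 7

2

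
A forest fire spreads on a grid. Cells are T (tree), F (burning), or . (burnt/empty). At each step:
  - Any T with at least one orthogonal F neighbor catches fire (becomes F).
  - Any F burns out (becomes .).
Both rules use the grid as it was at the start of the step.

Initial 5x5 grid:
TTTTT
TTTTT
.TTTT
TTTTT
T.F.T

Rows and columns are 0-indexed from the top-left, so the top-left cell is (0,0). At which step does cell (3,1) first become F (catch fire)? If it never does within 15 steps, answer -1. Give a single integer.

Step 1: cell (3,1)='T' (+1 fires, +1 burnt)
Step 2: cell (3,1)='F' (+3 fires, +1 burnt)
  -> target ignites at step 2
Step 3: cell (3,1)='.' (+5 fires, +3 burnt)
Step 4: cell (3,1)='.' (+6 fires, +5 burnt)
Step 5: cell (3,1)='.' (+4 fires, +6 burnt)
Step 6: cell (3,1)='.' (+2 fires, +4 burnt)
Step 7: cell (3,1)='.' (+0 fires, +2 burnt)
  fire out at step 7

2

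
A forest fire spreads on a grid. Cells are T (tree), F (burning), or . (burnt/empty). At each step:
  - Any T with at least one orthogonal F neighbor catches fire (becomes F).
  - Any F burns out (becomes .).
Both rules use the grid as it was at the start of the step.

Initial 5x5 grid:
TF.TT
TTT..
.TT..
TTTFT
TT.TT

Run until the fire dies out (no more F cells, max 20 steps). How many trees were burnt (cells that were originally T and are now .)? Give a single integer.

Answer: 14

Derivation:
Step 1: +5 fires, +2 burnt (F count now 5)
Step 2: +6 fires, +5 burnt (F count now 6)
Step 3: +2 fires, +6 burnt (F count now 2)
Step 4: +1 fires, +2 burnt (F count now 1)
Step 5: +0 fires, +1 burnt (F count now 0)
Fire out after step 5
Initially T: 16, now '.': 23
Total burnt (originally-T cells now '.'): 14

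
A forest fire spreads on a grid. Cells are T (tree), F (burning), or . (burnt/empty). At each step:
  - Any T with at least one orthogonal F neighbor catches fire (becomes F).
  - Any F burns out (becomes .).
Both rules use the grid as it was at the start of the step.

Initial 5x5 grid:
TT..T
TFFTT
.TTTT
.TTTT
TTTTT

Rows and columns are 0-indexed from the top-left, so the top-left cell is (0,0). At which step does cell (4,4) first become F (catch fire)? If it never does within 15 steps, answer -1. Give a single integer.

Step 1: cell (4,4)='T' (+5 fires, +2 burnt)
Step 2: cell (4,4)='T' (+5 fires, +5 burnt)
Step 3: cell (4,4)='T' (+5 fires, +5 burnt)
Step 4: cell (4,4)='T' (+3 fires, +5 burnt)
Step 5: cell (4,4)='F' (+1 fires, +3 burnt)
  -> target ignites at step 5
Step 6: cell (4,4)='.' (+0 fires, +1 burnt)
  fire out at step 6

5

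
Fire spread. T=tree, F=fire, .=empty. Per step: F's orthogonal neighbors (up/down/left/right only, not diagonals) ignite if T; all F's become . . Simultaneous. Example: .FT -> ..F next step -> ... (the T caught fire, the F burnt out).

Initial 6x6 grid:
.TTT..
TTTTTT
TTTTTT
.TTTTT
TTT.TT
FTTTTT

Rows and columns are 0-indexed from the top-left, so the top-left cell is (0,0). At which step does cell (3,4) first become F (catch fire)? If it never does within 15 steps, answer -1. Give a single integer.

Step 1: cell (3,4)='T' (+2 fires, +1 burnt)
Step 2: cell (3,4)='T' (+2 fires, +2 burnt)
Step 3: cell (3,4)='T' (+3 fires, +2 burnt)
Step 4: cell (3,4)='T' (+3 fires, +3 burnt)
Step 5: cell (3,4)='T' (+6 fires, +3 burnt)
Step 6: cell (3,4)='F' (+6 fires, +6 burnt)
  -> target ignites at step 6
Step 7: cell (3,4)='.' (+4 fires, +6 burnt)
Step 8: cell (3,4)='.' (+3 fires, +4 burnt)
Step 9: cell (3,4)='.' (+1 fires, +3 burnt)
Step 10: cell (3,4)='.' (+0 fires, +1 burnt)
  fire out at step 10

6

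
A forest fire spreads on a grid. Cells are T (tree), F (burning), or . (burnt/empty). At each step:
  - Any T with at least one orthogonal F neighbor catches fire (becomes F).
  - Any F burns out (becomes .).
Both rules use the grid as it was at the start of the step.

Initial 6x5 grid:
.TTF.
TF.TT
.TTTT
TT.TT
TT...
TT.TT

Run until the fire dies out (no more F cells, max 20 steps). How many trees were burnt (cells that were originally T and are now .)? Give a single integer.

Answer: 17

Derivation:
Step 1: +5 fires, +2 burnt (F count now 5)
Step 2: +4 fires, +5 burnt (F count now 4)
Step 3: +4 fires, +4 burnt (F count now 4)
Step 4: +3 fires, +4 burnt (F count now 3)
Step 5: +1 fires, +3 burnt (F count now 1)
Step 6: +0 fires, +1 burnt (F count now 0)
Fire out after step 6
Initially T: 19, now '.': 28
Total burnt (originally-T cells now '.'): 17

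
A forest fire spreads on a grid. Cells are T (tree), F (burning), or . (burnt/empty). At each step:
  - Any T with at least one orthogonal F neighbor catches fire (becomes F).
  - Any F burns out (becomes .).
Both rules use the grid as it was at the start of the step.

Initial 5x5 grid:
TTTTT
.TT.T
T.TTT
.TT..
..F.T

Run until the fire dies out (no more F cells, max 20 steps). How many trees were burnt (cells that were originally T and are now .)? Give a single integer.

Answer: 13

Derivation:
Step 1: +1 fires, +1 burnt (F count now 1)
Step 2: +2 fires, +1 burnt (F count now 2)
Step 3: +2 fires, +2 burnt (F count now 2)
Step 4: +3 fires, +2 burnt (F count now 3)
Step 5: +3 fires, +3 burnt (F count now 3)
Step 6: +2 fires, +3 burnt (F count now 2)
Step 7: +0 fires, +2 burnt (F count now 0)
Fire out after step 7
Initially T: 15, now '.': 23
Total burnt (originally-T cells now '.'): 13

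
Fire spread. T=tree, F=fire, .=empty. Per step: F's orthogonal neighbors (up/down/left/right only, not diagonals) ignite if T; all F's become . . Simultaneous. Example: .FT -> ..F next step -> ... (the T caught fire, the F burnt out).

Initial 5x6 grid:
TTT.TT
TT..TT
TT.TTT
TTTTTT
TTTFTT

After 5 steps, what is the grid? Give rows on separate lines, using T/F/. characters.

Step 1: 3 trees catch fire, 1 burn out
  TTT.TT
  TT..TT
  TT.TTT
  TTTFTT
  TTF.FT
Step 2: 5 trees catch fire, 3 burn out
  TTT.TT
  TT..TT
  TT.FTT
  TTF.FT
  TF...F
Step 3: 4 trees catch fire, 5 burn out
  TTT.TT
  TT..TT
  TT..FT
  TF...F
  F.....
Step 4: 4 trees catch fire, 4 burn out
  TTT.TT
  TT..FT
  TF...F
  F.....
  ......
Step 5: 4 trees catch fire, 4 burn out
  TTT.FT
  TF...F
  F.....
  ......
  ......

TTT.FT
TF...F
F.....
......
......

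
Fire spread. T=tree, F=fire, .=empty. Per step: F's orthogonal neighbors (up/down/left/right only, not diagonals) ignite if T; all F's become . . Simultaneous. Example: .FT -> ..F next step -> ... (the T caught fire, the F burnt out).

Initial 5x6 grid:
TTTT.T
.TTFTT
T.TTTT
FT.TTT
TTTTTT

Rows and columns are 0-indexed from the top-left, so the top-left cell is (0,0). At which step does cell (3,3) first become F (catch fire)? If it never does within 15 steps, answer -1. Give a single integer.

Step 1: cell (3,3)='T' (+7 fires, +2 burnt)
Step 2: cell (3,3)='F' (+7 fires, +7 burnt)
  -> target ignites at step 2
Step 3: cell (3,3)='.' (+6 fires, +7 burnt)
Step 4: cell (3,3)='.' (+3 fires, +6 burnt)
Step 5: cell (3,3)='.' (+1 fires, +3 burnt)
Step 6: cell (3,3)='.' (+0 fires, +1 burnt)
  fire out at step 6

2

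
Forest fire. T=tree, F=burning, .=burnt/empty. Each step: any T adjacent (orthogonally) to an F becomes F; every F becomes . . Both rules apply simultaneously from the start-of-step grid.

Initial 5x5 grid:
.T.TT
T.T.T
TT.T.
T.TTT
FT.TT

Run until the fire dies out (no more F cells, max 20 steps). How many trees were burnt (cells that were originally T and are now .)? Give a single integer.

Answer: 5

Derivation:
Step 1: +2 fires, +1 burnt (F count now 2)
Step 2: +1 fires, +2 burnt (F count now 1)
Step 3: +2 fires, +1 burnt (F count now 2)
Step 4: +0 fires, +2 burnt (F count now 0)
Fire out after step 4
Initially T: 16, now '.': 14
Total burnt (originally-T cells now '.'): 5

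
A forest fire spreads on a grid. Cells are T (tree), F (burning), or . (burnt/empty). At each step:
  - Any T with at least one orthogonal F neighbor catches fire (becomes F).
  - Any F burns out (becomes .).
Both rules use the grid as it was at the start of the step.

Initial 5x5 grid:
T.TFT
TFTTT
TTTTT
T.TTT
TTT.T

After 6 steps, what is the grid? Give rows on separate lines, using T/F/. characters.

Step 1: 6 trees catch fire, 2 burn out
  T.F.F
  F.FFT
  TFTTT
  T.TTT
  TTT.T
Step 2: 5 trees catch fire, 6 burn out
  F....
  ....F
  F.FFT
  T.TTT
  TTT.T
Step 3: 4 trees catch fire, 5 burn out
  .....
  .....
  ....F
  F.FFT
  TTT.T
Step 4: 3 trees catch fire, 4 burn out
  .....
  .....
  .....
  ....F
  FTF.T
Step 5: 2 trees catch fire, 3 burn out
  .....
  .....
  .....
  .....
  .F..F
Step 6: 0 trees catch fire, 2 burn out
  .....
  .....
  .....
  .....
  .....

.....
.....
.....
.....
.....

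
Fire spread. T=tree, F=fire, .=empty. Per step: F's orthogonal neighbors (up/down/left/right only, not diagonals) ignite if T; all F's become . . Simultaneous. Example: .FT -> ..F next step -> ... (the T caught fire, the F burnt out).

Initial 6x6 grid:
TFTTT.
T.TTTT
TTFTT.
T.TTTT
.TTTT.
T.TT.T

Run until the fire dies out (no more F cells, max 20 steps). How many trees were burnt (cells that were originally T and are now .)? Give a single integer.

Answer: 24

Derivation:
Step 1: +6 fires, +2 burnt (F count now 6)
Step 2: +7 fires, +6 burnt (F count now 7)
Step 3: +7 fires, +7 burnt (F count now 7)
Step 4: +4 fires, +7 burnt (F count now 4)
Step 5: +0 fires, +4 burnt (F count now 0)
Fire out after step 5
Initially T: 26, now '.': 34
Total burnt (originally-T cells now '.'): 24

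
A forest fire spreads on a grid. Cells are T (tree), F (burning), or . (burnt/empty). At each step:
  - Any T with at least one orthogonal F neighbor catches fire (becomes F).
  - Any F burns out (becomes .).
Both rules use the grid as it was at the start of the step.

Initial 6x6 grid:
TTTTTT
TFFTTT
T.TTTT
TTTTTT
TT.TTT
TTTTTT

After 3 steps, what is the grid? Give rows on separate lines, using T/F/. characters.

Step 1: 5 trees catch fire, 2 burn out
  TFFTTT
  F..FTT
  T.FTTT
  TTTTTT
  TT.TTT
  TTTTTT
Step 2: 6 trees catch fire, 5 burn out
  F..FTT
  ....FT
  F..FTT
  TTFTTT
  TT.TTT
  TTTTTT
Step 3: 6 trees catch fire, 6 burn out
  ....FT
  .....F
  ....FT
  FF.FTT
  TT.TTT
  TTTTTT

....FT
.....F
....FT
FF.FTT
TT.TTT
TTTTTT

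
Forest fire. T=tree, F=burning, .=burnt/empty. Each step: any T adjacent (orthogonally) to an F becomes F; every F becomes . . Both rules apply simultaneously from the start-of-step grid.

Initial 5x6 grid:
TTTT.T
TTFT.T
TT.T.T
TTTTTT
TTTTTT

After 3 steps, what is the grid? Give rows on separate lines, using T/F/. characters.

Step 1: 3 trees catch fire, 1 burn out
  TTFT.T
  TF.F.T
  TT.T.T
  TTTTTT
  TTTTTT
Step 2: 5 trees catch fire, 3 burn out
  TF.F.T
  F....T
  TF.F.T
  TTTTTT
  TTTTTT
Step 3: 4 trees catch fire, 5 burn out
  F....T
  .....T
  F....T
  TFTFTT
  TTTTTT

F....T
.....T
F....T
TFTFTT
TTTTTT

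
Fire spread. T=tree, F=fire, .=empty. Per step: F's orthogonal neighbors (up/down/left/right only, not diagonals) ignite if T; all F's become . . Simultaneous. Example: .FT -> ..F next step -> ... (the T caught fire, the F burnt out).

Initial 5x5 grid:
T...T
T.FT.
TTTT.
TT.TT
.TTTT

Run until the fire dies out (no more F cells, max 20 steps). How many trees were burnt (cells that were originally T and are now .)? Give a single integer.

Answer: 15

Derivation:
Step 1: +2 fires, +1 burnt (F count now 2)
Step 2: +2 fires, +2 burnt (F count now 2)
Step 3: +3 fires, +2 burnt (F count now 3)
Step 4: +5 fires, +3 burnt (F count now 5)
Step 5: +3 fires, +5 burnt (F count now 3)
Step 6: +0 fires, +3 burnt (F count now 0)
Fire out after step 6
Initially T: 16, now '.': 24
Total burnt (originally-T cells now '.'): 15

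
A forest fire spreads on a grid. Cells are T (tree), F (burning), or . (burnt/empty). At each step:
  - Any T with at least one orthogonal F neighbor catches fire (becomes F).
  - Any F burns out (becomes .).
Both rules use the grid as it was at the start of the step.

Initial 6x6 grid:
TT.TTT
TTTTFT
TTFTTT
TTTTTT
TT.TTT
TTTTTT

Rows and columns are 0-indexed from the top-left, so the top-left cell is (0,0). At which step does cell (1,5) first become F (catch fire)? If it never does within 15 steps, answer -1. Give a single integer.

Step 1: cell (1,5)='F' (+8 fires, +2 burnt)
  -> target ignites at step 1
Step 2: cell (1,5)='.' (+8 fires, +8 burnt)
Step 3: cell (1,5)='.' (+7 fires, +8 burnt)
Step 4: cell (1,5)='.' (+6 fires, +7 burnt)
Step 5: cell (1,5)='.' (+3 fires, +6 burnt)
Step 6: cell (1,5)='.' (+0 fires, +3 burnt)
  fire out at step 6

1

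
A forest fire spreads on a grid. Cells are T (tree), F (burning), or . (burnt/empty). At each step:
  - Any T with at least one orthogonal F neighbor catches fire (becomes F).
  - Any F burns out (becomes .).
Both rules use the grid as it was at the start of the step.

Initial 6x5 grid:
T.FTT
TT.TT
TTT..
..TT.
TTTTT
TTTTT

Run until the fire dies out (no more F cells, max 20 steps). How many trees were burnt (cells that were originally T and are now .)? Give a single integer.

Step 1: +1 fires, +1 burnt (F count now 1)
Step 2: +2 fires, +1 burnt (F count now 2)
Step 3: +1 fires, +2 burnt (F count now 1)
Step 4: +0 fires, +1 burnt (F count now 0)
Fire out after step 4
Initially T: 22, now '.': 12
Total burnt (originally-T cells now '.'): 4

Answer: 4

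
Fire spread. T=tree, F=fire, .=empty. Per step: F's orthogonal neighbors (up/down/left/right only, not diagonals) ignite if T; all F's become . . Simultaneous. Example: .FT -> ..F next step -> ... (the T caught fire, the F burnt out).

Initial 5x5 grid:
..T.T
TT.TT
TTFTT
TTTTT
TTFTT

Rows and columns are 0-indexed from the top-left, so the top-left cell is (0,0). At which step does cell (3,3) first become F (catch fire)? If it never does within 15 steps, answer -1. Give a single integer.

Step 1: cell (3,3)='T' (+5 fires, +2 burnt)
Step 2: cell (3,3)='F' (+8 fires, +5 burnt)
  -> target ignites at step 2
Step 3: cell (3,3)='.' (+4 fires, +8 burnt)
Step 4: cell (3,3)='.' (+1 fires, +4 burnt)
Step 5: cell (3,3)='.' (+0 fires, +1 burnt)
  fire out at step 5

2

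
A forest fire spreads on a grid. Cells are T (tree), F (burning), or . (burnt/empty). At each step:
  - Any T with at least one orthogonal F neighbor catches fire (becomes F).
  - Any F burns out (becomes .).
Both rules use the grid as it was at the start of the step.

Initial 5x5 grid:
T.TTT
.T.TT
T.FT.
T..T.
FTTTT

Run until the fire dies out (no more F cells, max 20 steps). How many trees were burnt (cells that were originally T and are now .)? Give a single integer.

Answer: 13

Derivation:
Step 1: +3 fires, +2 burnt (F count now 3)
Step 2: +4 fires, +3 burnt (F count now 4)
Step 3: +3 fires, +4 burnt (F count now 3)
Step 4: +3 fires, +3 burnt (F count now 3)
Step 5: +0 fires, +3 burnt (F count now 0)
Fire out after step 5
Initially T: 15, now '.': 23
Total burnt (originally-T cells now '.'): 13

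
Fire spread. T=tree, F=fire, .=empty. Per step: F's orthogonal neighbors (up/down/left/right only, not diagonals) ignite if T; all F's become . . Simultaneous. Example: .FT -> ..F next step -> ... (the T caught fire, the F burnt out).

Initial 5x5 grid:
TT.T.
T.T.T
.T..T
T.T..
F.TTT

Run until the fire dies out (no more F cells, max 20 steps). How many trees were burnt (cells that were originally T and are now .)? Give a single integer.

Answer: 1

Derivation:
Step 1: +1 fires, +1 burnt (F count now 1)
Step 2: +0 fires, +1 burnt (F count now 0)
Fire out after step 2
Initially T: 13, now '.': 13
Total burnt (originally-T cells now '.'): 1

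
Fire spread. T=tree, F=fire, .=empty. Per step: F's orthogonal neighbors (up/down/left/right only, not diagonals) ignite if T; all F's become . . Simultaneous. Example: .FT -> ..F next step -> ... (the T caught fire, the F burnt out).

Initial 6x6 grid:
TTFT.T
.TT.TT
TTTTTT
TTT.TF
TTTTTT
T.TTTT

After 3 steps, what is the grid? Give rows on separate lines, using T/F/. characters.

Step 1: 6 trees catch fire, 2 burn out
  TF.F.T
  .TF.TT
  TTTTTF
  TTT.F.
  TTTTTF
  T.TTTT
Step 2: 7 trees catch fire, 6 burn out
  F....T
  .F..TF
  TTFTF.
  TTT...
  TTTTF.
  T.TTTF
Step 3: 7 trees catch fire, 7 burn out
  .....F
  ....F.
  TF.F..
  TTF...
  TTTF..
  T.TTF.

.....F
....F.
TF.F..
TTF...
TTTF..
T.TTF.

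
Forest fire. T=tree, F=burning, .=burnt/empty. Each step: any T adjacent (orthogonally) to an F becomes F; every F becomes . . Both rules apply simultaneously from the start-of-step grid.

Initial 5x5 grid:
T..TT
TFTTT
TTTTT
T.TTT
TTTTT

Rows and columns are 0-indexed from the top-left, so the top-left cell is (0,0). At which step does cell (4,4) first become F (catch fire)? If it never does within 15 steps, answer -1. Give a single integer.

Step 1: cell (4,4)='T' (+3 fires, +1 burnt)
Step 2: cell (4,4)='T' (+4 fires, +3 burnt)
Step 3: cell (4,4)='T' (+5 fires, +4 burnt)
Step 4: cell (4,4)='T' (+5 fires, +5 burnt)
Step 5: cell (4,4)='T' (+3 fires, +5 burnt)
Step 6: cell (4,4)='F' (+1 fires, +3 burnt)
  -> target ignites at step 6
Step 7: cell (4,4)='.' (+0 fires, +1 burnt)
  fire out at step 7

6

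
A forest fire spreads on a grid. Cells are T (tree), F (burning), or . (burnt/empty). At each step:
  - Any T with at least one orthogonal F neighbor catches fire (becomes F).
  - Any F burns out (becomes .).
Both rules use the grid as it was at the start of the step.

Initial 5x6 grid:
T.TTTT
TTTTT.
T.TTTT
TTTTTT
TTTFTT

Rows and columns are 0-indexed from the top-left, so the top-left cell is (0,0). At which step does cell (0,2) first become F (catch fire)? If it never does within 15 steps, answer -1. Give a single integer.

Step 1: cell (0,2)='T' (+3 fires, +1 burnt)
Step 2: cell (0,2)='T' (+5 fires, +3 burnt)
Step 3: cell (0,2)='T' (+6 fires, +5 burnt)
Step 4: cell (0,2)='T' (+5 fires, +6 burnt)
Step 5: cell (0,2)='F' (+4 fires, +5 burnt)
  -> target ignites at step 5
Step 6: cell (0,2)='.' (+2 fires, +4 burnt)
Step 7: cell (0,2)='.' (+1 fires, +2 burnt)
Step 8: cell (0,2)='.' (+0 fires, +1 burnt)
  fire out at step 8

5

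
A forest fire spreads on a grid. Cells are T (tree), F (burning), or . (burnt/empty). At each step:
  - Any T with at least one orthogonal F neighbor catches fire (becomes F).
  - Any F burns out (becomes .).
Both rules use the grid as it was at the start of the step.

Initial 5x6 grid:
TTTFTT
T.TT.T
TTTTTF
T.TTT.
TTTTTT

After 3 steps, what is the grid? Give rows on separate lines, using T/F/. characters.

Step 1: 5 trees catch fire, 2 burn out
  TTF.FT
  T.TF.F
  TTTTF.
  T.TTT.
  TTTTTT
Step 2: 5 trees catch fire, 5 burn out
  TF...F
  T.F...
  TTTF..
  T.TTF.
  TTTTTT
Step 3: 4 trees catch fire, 5 burn out
  F.....
  T.....
  TTF...
  T.TF..
  TTTTFT

F.....
T.....
TTF...
T.TF..
TTTTFT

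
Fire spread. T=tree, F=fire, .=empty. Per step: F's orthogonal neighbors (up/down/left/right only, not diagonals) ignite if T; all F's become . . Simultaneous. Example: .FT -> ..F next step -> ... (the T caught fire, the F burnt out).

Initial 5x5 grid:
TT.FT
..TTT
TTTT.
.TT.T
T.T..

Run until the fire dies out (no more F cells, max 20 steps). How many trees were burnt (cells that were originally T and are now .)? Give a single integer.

Answer: 11

Derivation:
Step 1: +2 fires, +1 burnt (F count now 2)
Step 2: +3 fires, +2 burnt (F count now 3)
Step 3: +1 fires, +3 burnt (F count now 1)
Step 4: +2 fires, +1 burnt (F count now 2)
Step 5: +3 fires, +2 burnt (F count now 3)
Step 6: +0 fires, +3 burnt (F count now 0)
Fire out after step 6
Initially T: 15, now '.': 21
Total burnt (originally-T cells now '.'): 11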